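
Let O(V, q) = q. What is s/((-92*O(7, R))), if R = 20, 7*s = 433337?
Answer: -433337/12880 ≈ -33.644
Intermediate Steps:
s = 433337/7 (s = (⅐)*433337 = 433337/7 ≈ 61905.)
s/((-92*O(7, R))) = 433337/(7*((-92*20))) = (433337/7)/(-1840) = (433337/7)*(-1/1840) = -433337/12880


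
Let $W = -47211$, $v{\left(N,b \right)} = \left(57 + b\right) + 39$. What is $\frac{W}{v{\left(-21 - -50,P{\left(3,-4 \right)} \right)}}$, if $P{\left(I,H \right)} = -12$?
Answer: $- \frac{15737}{28} \approx -562.04$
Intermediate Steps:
$v{\left(N,b \right)} = 96 + b$
$\frac{W}{v{\left(-21 - -50,P{\left(3,-4 \right)} \right)}} = - \frac{47211}{96 - 12} = - \frac{47211}{84} = \left(-47211\right) \frac{1}{84} = - \frac{15737}{28}$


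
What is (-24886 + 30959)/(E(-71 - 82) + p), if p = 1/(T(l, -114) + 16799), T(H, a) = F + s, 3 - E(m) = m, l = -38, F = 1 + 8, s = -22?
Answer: 101941378/2618617 ≈ 38.929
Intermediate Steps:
F = 9
E(m) = 3 - m
T(H, a) = -13 (T(H, a) = 9 - 22 = -13)
p = 1/16786 (p = 1/(-13 + 16799) = 1/16786 ≈ 5.9573e-5)
(-24886 + 30959)/(E(-71 - 82) + p) = (-24886 + 30959)/((3 - (-71 - 82)) + 1/16786) = 6073/((3 - 1*(-153)) + 1/16786) = 6073/((3 + 153) + 1/16786) = 6073/(156 + 1/16786) = 6073/(2618617/16786) = 6073*(16786/2618617) = 101941378/2618617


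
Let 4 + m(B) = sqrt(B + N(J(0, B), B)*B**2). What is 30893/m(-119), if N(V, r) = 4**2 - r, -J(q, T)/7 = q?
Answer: 30893/477900 + 30893*sqrt(29869)/238950 ≈ 22.409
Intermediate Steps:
J(q, T) = -7*q
N(V, r) = 16 - r
m(B) = -4 + sqrt(B + B**2*(16 - B)) (m(B) = -4 + sqrt(B + (16 - B)*B**2) = -4 + sqrt(B + B**2*(16 - B)))
30893/m(-119) = 30893/(-4 + sqrt(-1*(-119)*(-1 - 119*(-16 - 119)))) = 30893/(-4 + sqrt(-1*(-119)*(-1 - 119*(-135)))) = 30893/(-4 + sqrt(-1*(-119)*(-1 + 16065))) = 30893/(-4 + sqrt(-1*(-119)*16064)) = 30893/(-4 + sqrt(1911616)) = 30893/(-4 + 8*sqrt(29869))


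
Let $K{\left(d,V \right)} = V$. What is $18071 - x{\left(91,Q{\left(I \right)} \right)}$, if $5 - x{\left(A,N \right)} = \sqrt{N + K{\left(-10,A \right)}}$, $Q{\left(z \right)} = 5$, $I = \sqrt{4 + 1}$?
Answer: $18066 + 4 \sqrt{6} \approx 18076.0$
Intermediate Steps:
$I = \sqrt{5} \approx 2.2361$
$x{\left(A,N \right)} = 5 - \sqrt{A + N}$ ($x{\left(A,N \right)} = 5 - \sqrt{N + A} = 5 - \sqrt{A + N}$)
$18071 - x{\left(91,Q{\left(I \right)} \right)} = 18071 - \left(5 - \sqrt{91 + 5}\right) = 18071 - \left(5 - \sqrt{96}\right) = 18071 - \left(5 - 4 \sqrt{6}\right) = 18066 + 4 \sqrt{6}$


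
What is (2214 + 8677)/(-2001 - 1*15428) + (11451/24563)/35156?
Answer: -29481442051/47180512148 ≈ -0.62486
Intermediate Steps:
(2214 + 8677)/(-2001 - 1*15428) + (11451/24563)/35156 = 10891/(-2001 - 15428) + (11451*(1/24563))*(1/35156) = 10891/(-17429) + (1041/2233)*(1/35156) = 10891*(-1/17429) + 1041/78503348 = -10891/17429 + 1041/78503348 = -29481442051/47180512148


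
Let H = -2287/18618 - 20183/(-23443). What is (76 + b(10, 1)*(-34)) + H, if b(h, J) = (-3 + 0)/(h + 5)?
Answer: 182305939201/2182308870 ≈ 83.538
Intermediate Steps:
b(h, J) = -3/(5 + h)
H = 322152953/436461774 (H = -2287*1/18618 - 20183*(-1/23443) = -2287/18618 + 20183/23443 = 322152953/436461774 ≈ 0.73810)
(76 + b(10, 1)*(-34)) + H = (76 - 3/(5 + 10)*(-34)) + 322152953/436461774 = (76 - 3/15*(-34)) + 322152953/436461774 = (76 - 3*1/15*(-34)) + 322152953/436461774 = (76 - 1/5*(-34)) + 322152953/436461774 = (76 + 34/5) + 322152953/436461774 = 414/5 + 322152953/436461774 = 182305939201/2182308870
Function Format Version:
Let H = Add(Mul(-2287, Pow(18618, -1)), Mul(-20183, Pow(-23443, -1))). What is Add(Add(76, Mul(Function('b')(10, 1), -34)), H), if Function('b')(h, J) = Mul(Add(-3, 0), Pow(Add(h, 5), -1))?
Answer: Rational(182305939201, 2182308870) ≈ 83.538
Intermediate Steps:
Function('b')(h, J) = Mul(-3, Pow(Add(5, h), -1))
H = Rational(322152953, 436461774) (H = Add(Mul(-2287, Rational(1, 18618)), Mul(-20183, Rational(-1, 23443))) = Add(Rational(-2287, 18618), Rational(20183, 23443)) = Rational(322152953, 436461774) ≈ 0.73810)
Add(Add(76, Mul(Function('b')(10, 1), -34)), H) = Add(Add(76, Mul(Mul(-3, Pow(Add(5, 10), -1)), -34)), Rational(322152953, 436461774)) = Add(Add(76, Mul(Mul(-3, Pow(15, -1)), -34)), Rational(322152953, 436461774)) = Add(Add(76, Mul(Mul(-3, Rational(1, 15)), -34)), Rational(322152953, 436461774)) = Add(Add(76, Mul(Rational(-1, 5), -34)), Rational(322152953, 436461774)) = Add(Add(76, Rational(34, 5)), Rational(322152953, 436461774)) = Add(Rational(414, 5), Rational(322152953, 436461774)) = Rational(182305939201, 2182308870)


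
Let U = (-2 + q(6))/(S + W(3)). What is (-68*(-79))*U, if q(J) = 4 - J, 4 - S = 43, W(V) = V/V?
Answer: 10744/19 ≈ 565.47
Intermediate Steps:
W(V) = 1
S = -39 (S = 4 - 1*43 = 4 - 43 = -39)
U = 2/19 (U = (-2 + (4 - 1*6))/(-39 + 1) = (-2 + (4 - 6))/(-38) = (-2 - 2)*(-1/38) = -4*(-1/38) = 2/19 ≈ 0.10526)
(-68*(-79))*U = -68*(-79)*(2/19) = 5372*(2/19) = 10744/19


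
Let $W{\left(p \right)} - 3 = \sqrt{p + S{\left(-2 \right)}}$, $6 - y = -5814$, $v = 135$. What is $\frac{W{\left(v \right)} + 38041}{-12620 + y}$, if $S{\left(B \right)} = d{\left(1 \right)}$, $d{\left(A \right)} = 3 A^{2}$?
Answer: $- \frac{9511}{1700} - \frac{\sqrt{138}}{6800} \approx -5.5964$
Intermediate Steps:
$y = 5820$ ($y = 6 - -5814 = 6 + 5814 = 5820$)
$S{\left(B \right)} = 3$ ($S{\left(B \right)} = 3 \cdot 1^{2} = 3 \cdot 1 = 3$)
$W{\left(p \right)} = 3 + \sqrt{3 + p}$ ($W{\left(p \right)} = 3 + \sqrt{p + 3} = 3 + \sqrt{3 + p}$)
$\frac{W{\left(v \right)} + 38041}{-12620 + y} = \frac{\left(3 + \sqrt{3 + 135}\right) + 38041}{-12620 + 5820} = \frac{\left(3 + \sqrt{138}\right) + 38041}{-6800} = \left(38044 + \sqrt{138}\right) \left(- \frac{1}{6800}\right) = - \frac{9511}{1700} - \frac{\sqrt{138}}{6800}$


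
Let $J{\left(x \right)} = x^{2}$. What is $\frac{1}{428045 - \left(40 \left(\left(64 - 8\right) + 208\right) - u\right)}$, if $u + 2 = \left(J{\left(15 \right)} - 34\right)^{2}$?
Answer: $\frac{1}{453964} \approx 2.2028 \cdot 10^{-6}$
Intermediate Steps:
$u = 36479$ ($u = -2 + \left(15^{2} - 34\right)^{2} = -2 + \left(225 - 34\right)^{2} = -2 + 191^{2} = -2 + 36481 = 36479$)
$\frac{1}{428045 - \left(40 \left(\left(64 - 8\right) + 208\right) - u\right)} = \frac{1}{428045 - \left(40 \left(\left(64 - 8\right) + 208\right) - 36479\right)} = \frac{1}{428045 - \left(40 \left(56 + 208\right) - 36479\right)} = \frac{1}{428045 - \left(40 \cdot 264 - 36479\right)} = \frac{1}{428045 - \left(10560 - 36479\right)} = \frac{1}{428045 - -25919} = \frac{1}{428045 + 25919} = \frac{1}{453964}$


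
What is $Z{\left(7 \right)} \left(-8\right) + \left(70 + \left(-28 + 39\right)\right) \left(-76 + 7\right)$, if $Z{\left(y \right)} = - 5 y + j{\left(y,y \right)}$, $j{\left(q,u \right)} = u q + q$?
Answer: $-5757$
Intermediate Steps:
$j{\left(q,u \right)} = q + q u$ ($j{\left(q,u \right)} = q u + q = q + q u$)
$Z{\left(y \right)} = - 5 y + y \left(1 + y\right)$
$Z{\left(7 \right)} \left(-8\right) + \left(70 + \left(-28 + 39\right)\right) \left(-76 + 7\right) = 7 \left(-4 + 7\right) \left(-8\right) + \left(70 + \left(-28 + 39\right)\right) \left(-76 + 7\right) = 7 \cdot 3 \left(-8\right) + \left(70 + 11\right) \left(-69\right) = 21 \left(-8\right) + 81 \left(-69\right) = -168 - 5589 = -5757$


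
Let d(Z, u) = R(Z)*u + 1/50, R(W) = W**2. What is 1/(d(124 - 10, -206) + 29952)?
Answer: -50/132361199 ≈ -3.7775e-7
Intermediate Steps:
d(Z, u) = 1/50 + u*Z**2 (d(Z, u) = Z**2*u + 1/50 = u*Z**2 + 1/50 = 1/50 + u*Z**2)
1/(d(124 - 10, -206) + 29952) = 1/((1/50 - 206*(124 - 10)**2) + 29952) = 1/((1/50 - 206*114**2) + 29952) = 1/((1/50 - 206*12996) + 29952) = 1/((1/50 - 2677176) + 29952) = 1/(-133858799/50 + 29952) = 1/(-132361199/50) = -50/132361199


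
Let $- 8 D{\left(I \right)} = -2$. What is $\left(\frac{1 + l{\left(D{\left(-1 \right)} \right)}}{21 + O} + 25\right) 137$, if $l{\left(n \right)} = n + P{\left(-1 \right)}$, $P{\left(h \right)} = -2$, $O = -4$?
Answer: $\frac{232489}{68} \approx 3419.0$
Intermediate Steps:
$D{\left(I \right)} = \frac{1}{4}$ ($D{\left(I \right)} = \left(- \frac{1}{8}\right) \left(-2\right) = \frac{1}{4}$)
$l{\left(n \right)} = -2 + n$ ($l{\left(n \right)} = n - 2 = -2 + n$)
$\left(\frac{1 + l{\left(D{\left(-1 \right)} \right)}}{21 + O} + 25\right) 137 = \left(\frac{1 + \left(-2 + \frac{1}{4}\right)}{21 - 4} + 25\right) 137 = \left(\frac{1 - \frac{7}{4}}{17} + 25\right) 137 = \left(\left(- \frac{3}{4}\right) \frac{1}{17} + 25\right) 137 = \left(- \frac{3}{68} + 25\right) 137 = \frac{1697}{68} \cdot 137 = \frac{232489}{68}$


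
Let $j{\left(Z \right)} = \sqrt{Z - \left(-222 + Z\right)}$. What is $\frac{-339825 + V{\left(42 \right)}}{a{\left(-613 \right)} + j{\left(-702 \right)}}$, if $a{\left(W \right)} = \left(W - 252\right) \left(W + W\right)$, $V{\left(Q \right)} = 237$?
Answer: $- \frac{180064839060}{562319519939} + \frac{169794 \sqrt{222}}{562319519939} \approx -0.32021$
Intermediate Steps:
$j{\left(Z \right)} = \sqrt{222}$
$a{\left(W \right)} = 2 W \left(-252 + W\right)$ ($a{\left(W \right)} = \left(-252 + W\right) 2 W = 2 W \left(-252 + W\right)$)
$\frac{-339825 + V{\left(42 \right)}}{a{\left(-613 \right)} + j{\left(-702 \right)}} = \frac{-339825 + 237}{2 \left(-613\right) \left(-252 - 613\right) + \sqrt{222}} = - \frac{339588}{2 \left(-613\right) \left(-865\right) + \sqrt{222}} = - \frac{339588}{1060490 + \sqrt{222}}$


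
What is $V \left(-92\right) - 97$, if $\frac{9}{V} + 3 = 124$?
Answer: $- \frac{12565}{121} \approx -103.84$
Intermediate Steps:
$V = \frac{9}{121}$ ($V = \frac{9}{-3 + 124} = \frac{9}{121} \approx 0.07438$)
$V \left(-92\right) - 97 = \frac{9}{121} \left(-92\right) - 97 = - \frac{828}{121} - 97 = - \frac{12565}{121}$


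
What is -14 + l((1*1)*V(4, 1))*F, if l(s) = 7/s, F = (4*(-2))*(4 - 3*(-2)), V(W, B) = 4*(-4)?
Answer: 21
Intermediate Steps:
V(W, B) = -16
F = -80 (F = -8*(4 + 6) = -8*10 = -80)
-14 + l((1*1)*V(4, 1))*F = -14 + (7/(((1*1)*(-16))))*(-80) = -14 + (7/((1*(-16))))*(-80) = -14 + (7/(-16))*(-80) = -14 + (7*(-1/16))*(-80) = -14 - 7/16*(-80) = -14 + 35 = 21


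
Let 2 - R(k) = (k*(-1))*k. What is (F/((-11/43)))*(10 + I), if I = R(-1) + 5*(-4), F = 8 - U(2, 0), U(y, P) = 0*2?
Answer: 2408/11 ≈ 218.91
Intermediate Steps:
U(y, P) = 0
R(k) = 2 + k**2 (R(k) = 2 - k*(-1)*k = 2 - (-k)*k = 2 - (-1)*k**2 = 2 + k**2)
F = 8 (F = 8 - 1*0 = 8 + 0 = 8)
I = -17 (I = (2 + (-1)**2) + 5*(-4) = (2 + 1) - 20 = 3 - 20 = -17)
(F/((-11/43)))*(10 + I) = (8/((-11/43)))*(10 - 17) = (8/((-11*1/43)))*(-7) = (8/(-11/43))*(-7) = (8*(-43/11))*(-7) = -344/11*(-7) = 2408/11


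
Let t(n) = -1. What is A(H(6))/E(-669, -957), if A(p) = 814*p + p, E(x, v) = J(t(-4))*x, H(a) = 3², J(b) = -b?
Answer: -2445/223 ≈ -10.964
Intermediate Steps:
H(a) = 9
E(x, v) = x (E(x, v) = (-1*(-1))*x = 1*x = x)
A(p) = 815*p
A(H(6))/E(-669, -957) = (815*9)/(-669) = 7335*(-1/669) = -2445/223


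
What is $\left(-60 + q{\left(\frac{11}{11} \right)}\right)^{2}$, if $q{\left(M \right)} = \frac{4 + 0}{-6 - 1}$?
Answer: $\frac{179776}{49} \approx 3668.9$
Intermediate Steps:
$q{\left(M \right)} = - \frac{4}{7}$ ($q{\left(M \right)} = \frac{4}{-7} = 4 \left(- \frac{1}{7}\right) = - \frac{4}{7}$)
$\left(-60 + q{\left(\frac{11}{11} \right)}\right)^{2} = \left(-60 - \frac{4}{7}\right)^{2} = \left(- \frac{424}{7}\right)^{2} = \frac{179776}{49}$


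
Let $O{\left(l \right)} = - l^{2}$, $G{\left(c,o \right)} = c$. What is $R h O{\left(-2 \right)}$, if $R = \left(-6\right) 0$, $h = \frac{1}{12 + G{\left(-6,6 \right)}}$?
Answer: $0$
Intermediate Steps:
$h = \frac{1}{6}$ ($h = \frac{1}{12 - 6} = \frac{1}{6} \approx 0.16667$)
$R = 0$
$R h O{\left(-2 \right)} = 0 \cdot \frac{1}{6} \left(- \left(-2\right)^{2}\right) = 0 \left(\left(-1\right) 4\right) = 0 \left(-4\right) = 0$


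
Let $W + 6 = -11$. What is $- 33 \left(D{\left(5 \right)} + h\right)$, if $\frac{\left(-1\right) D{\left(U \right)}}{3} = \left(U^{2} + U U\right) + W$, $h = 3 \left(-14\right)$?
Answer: $4653$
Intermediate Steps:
$h = -42$
$W = -17$ ($W = -6 - 11 = -17$)
$D{\left(U \right)} = 51 - 6 U^{2}$ ($D{\left(U \right)} = - 3 \left(\left(U^{2} + U U\right) - 17\right) = - 3 \left(\left(U^{2} + U^{2}\right) - 17\right) = - 3 \left(2 U^{2} - 17\right) = - 3 \left(-17 + 2 U^{2}\right) = 51 - 6 U^{2}$)
$- 33 \left(D{\left(5 \right)} + h\right) = - 33 \left(\left(51 - 6 \cdot 5^{2}\right) - 42\right) = - 33 \left(\left(51 - 150\right) - 42\right) = - 33 \left(-99 - 42\right) = \left(-33\right) \left(-141\right) = 4653$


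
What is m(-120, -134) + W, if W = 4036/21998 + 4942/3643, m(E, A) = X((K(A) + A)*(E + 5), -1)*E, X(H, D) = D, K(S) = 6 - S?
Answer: 4870031472/40069357 ≈ 121.54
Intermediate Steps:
m(E, A) = -E
W = 61708632/40069357 (W = 4036*(1/21998) + 4942*(1/3643) = 2018/10999 + 4942/3643 = 61708632/40069357 ≈ 1.5400)
m(-120, -134) + W = -1*(-120) + 61708632/40069357 = 120 + 61708632/40069357 = 4870031472/40069357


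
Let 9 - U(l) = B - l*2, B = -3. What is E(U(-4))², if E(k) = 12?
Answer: 144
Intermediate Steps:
U(l) = 12 + 2*l (U(l) = 9 - (-3 - l*2) = 9 - (-3 - 2*l) = 9 + (3 + 2*l) = 12 + 2*l)
E(U(-4))² = 12² = 144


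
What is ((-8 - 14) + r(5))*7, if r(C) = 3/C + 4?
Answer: -609/5 ≈ -121.80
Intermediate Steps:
r(C) = 4 + 3/C
((-8 - 14) + r(5))*7 = ((-8 - 14) + (4 + 3/5))*7 = (-22 + (4 + 3*(1/5)))*7 = (-22 + (4 + 3/5))*7 = (-22 + 23/5)*7 = -87/5*7 = -609/5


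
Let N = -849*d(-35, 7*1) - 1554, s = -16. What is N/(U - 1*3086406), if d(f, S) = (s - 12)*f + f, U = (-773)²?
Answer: 803859/2488877 ≈ 0.32298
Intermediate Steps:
U = 597529
d(f, S) = -27*f (d(f, S) = (-16 - 12)*f + f = -28*f + f = -27*f)
N = -803859 (N = -(-22923)*(-35) - 1554 = -849*945 - 1554 = -802305 - 1554 = -803859)
N/(U - 1*3086406) = -803859/(597529 - 1*3086406) = -803859/(597529 - 3086406) = -803859/(-2488877) = -803859*(-1/2488877) = 803859/2488877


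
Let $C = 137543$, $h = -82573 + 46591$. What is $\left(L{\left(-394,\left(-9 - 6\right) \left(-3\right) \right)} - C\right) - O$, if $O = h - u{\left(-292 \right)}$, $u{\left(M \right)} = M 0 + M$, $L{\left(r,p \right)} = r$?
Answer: $-102247$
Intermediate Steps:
$h = -35982$
$u{\left(M \right)} = M$ ($u{\left(M \right)} = 0 + M = M$)
$O = -35690$ ($O = -35982 - -292 = -35982 + 292 = -35690$)
$\left(L{\left(-394,\left(-9 - 6\right) \left(-3\right) \right)} - C\right) - O = \left(-394 - 137543\right) - -35690 = \left(-394 - 137543\right) + 35690 = -137937 + 35690 = -102247$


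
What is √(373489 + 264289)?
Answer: √637778 ≈ 798.61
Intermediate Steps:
√(373489 + 264289) = √637778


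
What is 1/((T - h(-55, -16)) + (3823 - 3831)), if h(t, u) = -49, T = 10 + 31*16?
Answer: 1/547 ≈ 0.0018282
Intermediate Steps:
T = 506 (T = 10 + 496 = 506)
1/((T - h(-55, -16)) + (3823 - 3831)) = 1/((506 - 1*(-49)) + (3823 - 3831)) = 1/((506 + 49) - 8) = 1/(555 - 8) = 1/547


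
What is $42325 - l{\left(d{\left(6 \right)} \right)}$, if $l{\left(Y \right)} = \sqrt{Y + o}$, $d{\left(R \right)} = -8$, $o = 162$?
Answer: $42325 - \sqrt{154} \approx 42313.0$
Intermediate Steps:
$l{\left(Y \right)} = \sqrt{162 + Y}$ ($l{\left(Y \right)} = \sqrt{Y + 162} = \sqrt{162 + Y}$)
$42325 - l{\left(d{\left(6 \right)} \right)} = 42325 - \sqrt{162 - 8} = 42325 - \sqrt{154}$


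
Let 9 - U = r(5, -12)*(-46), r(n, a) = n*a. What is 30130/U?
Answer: -230/21 ≈ -10.952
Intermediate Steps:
r(n, a) = a*n
U = -2751 (U = 9 - (-12*5)*(-46) = 9 - (-60)*(-46) = 9 - 1*2760 = 9 - 2760 = -2751)
30130/U = 30130/(-2751) = 30130*(-1/2751) = -230/21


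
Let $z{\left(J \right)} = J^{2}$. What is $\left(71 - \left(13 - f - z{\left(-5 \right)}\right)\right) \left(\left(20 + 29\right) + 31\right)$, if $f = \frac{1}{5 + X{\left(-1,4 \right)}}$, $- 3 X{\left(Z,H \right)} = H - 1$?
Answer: $6660$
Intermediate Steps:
$X{\left(Z,H \right)} = \frac{1}{3} - \frac{H}{3}$ ($X{\left(Z,H \right)} = - \frac{H - 1}{3} = - \frac{-1 + H}{3} = \frac{1}{3} - \frac{H}{3}$)
$f = \frac{1}{4}$ ($f = \frac{1}{5 + \left(\frac{1}{3} - \frac{4}{3}\right)} = \frac{1}{5 - 1} = \frac{1}{4} \approx 0.25$)
$\left(71 - \left(13 - f - z{\left(-5 \right)}\right)\right) \left(\left(20 + 29\right) + 31\right) = \left(71 + \left(\left(\frac{1}{4} + \left(-5\right)^{2}\right) - 13\right)\right) \left(\left(20 + 29\right) + 31\right) = \left(71 + \left(\left(\frac{1}{4} + 25\right) - 13\right)\right) \left(49 + 31\right) = \left(71 + \left(\frac{101}{4} - 13\right)\right) 80 = \left(71 + \frac{49}{4}\right) 80 = \frac{333}{4} \cdot 80 = 6660$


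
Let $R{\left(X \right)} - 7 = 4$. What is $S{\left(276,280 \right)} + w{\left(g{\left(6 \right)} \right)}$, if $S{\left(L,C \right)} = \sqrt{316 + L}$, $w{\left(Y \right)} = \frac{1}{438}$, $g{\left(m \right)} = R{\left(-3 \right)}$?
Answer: $\frac{1}{438} + 4 \sqrt{37} \approx 24.333$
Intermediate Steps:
$R{\left(X \right)} = 11$ ($R{\left(X \right)} = 7 + 4 = 11$)
$g{\left(m \right)} = 11$
$w{\left(Y \right)} = \frac{1}{438}$
$S{\left(276,280 \right)} + w{\left(g{\left(6 \right)} \right)} = \sqrt{316 + 276} + \frac{1}{438} = \sqrt{592} + \frac{1}{438} = 4 \sqrt{37} + \frac{1}{438} = \frac{1}{438} + 4 \sqrt{37}$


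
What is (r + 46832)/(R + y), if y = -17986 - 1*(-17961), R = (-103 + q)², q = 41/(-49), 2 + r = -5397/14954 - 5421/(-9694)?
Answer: 4074915029824149/936022855005661 ≈ 4.3534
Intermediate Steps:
r = -65295259/36241019 (r = -2 + (-5397/14954 - 5421/(-9694)) = -2 + (-5397*1/14954 - 5421*(-1/9694)) = -2 + (-5397/14954 + 5421/9694) = -2 + 7186779/36241019 = -65295259/36241019 ≈ -1.8017)
q = -41/49 (q = 41*(-1/49) = -41/49 ≈ -0.83673)
R = 25887744/2401 (R = (-103 - 41/49)² = (-5088/49)² = 25887744/2401 ≈ 10782.)
y = -25 (y = -17986 + 17961 = -25)
(r + 46832)/(R + y) = (-65295259/36241019 + 46832)/(25887744/2401 - 25) = 1697174106549/(36241019*(25827719/2401)) = (1697174106549/36241019)*(2401/25827719) = 4074915029824149/936022855005661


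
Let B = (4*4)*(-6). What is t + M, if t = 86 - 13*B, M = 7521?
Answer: 8855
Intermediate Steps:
B = -96 (B = 16*(-6) = -96)
t = 1334 (t = 86 - 13*(-96) = 86 + 1248 = 1334)
t + M = 1334 + 7521 = 8855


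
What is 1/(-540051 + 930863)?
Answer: 1/390812 ≈ 2.5588e-6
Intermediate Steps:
1/(-540051 + 930863) = 1/390812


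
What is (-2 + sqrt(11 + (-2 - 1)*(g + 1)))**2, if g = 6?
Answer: (2 - I*sqrt(10))**2 ≈ -6.0 - 12.649*I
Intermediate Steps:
(-2 + sqrt(11 + (-2 - 1)*(g + 1)))**2 = (-2 + sqrt(11 + (-2 - 1)*(6 + 1)))**2 = (-2 + sqrt(11 - 3*7))**2 = (-2 + sqrt(11 - 21))**2 = (-2 + sqrt(-10))**2 = (-2 + I*sqrt(10))**2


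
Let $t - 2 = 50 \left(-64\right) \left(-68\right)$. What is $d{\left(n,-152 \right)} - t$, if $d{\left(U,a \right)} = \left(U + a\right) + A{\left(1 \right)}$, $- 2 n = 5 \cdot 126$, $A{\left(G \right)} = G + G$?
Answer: $-218067$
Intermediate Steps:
$A{\left(G \right)} = 2 G$
$n = -315$ ($n = - \frac{5 \cdot 126}{2} = \left(- \frac{1}{2}\right) 630 = -315$)
$t = 217602$ ($t = 2 + 50 \left(-64\right) \left(-68\right) = 2 - -217600 = 2 + 217600 = 217602$)
$d{\left(U,a \right)} = 2 + U + a$ ($d{\left(U,a \right)} = \left(U + a\right) + 2 \cdot 1 = \left(U + a\right) + 2 = 2 + U + a$)
$d{\left(n,-152 \right)} - t = \left(2 - 315 - 152\right) - 217602 = -465 - 217602 = -218067$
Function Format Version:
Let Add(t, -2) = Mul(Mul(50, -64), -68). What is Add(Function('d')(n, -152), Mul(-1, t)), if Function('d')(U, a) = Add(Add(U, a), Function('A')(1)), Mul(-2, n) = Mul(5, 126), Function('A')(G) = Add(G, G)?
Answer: -218067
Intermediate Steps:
Function('A')(G) = Mul(2, G)
n = -315 (n = Mul(Rational(-1, 2), Mul(5, 126)) = Mul(Rational(-1, 2), 630) = -315)
t = 217602 (t = Add(2, Mul(Mul(50, -64), -68)) = Add(2, Mul(-3200, -68)) = Add(2, 217600) = 217602)
Function('d')(U, a) = Add(2, U, a) (Function('d')(U, a) = Add(Add(U, a), Mul(2, 1)) = Add(Add(U, a), 2) = Add(2, U, a))
Add(Function('d')(n, -152), Mul(-1, t)) = Add(Add(2, -315, -152), Mul(-1, 217602)) = Add(-465, -217602) = -218067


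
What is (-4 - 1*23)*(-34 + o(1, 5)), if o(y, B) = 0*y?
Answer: 918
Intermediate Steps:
o(y, B) = 0
(-4 - 1*23)*(-34 + o(1, 5)) = (-4 - 1*23)*(-34 + 0) = (-4 - 23)*(-34) = -27*(-34) = 918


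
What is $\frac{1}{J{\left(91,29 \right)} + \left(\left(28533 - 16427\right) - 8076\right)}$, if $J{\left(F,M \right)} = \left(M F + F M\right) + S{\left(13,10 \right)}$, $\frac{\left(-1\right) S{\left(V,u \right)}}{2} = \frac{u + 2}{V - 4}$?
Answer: $\frac{3}{27916} \approx 0.00010747$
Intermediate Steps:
$S{\left(V,u \right)} = - \frac{2 \left(2 + u\right)}{-4 + V}$ ($S{\left(V,u \right)} = - 2 \frac{u + 2}{V - 4} = - 2 \frac{2 + u}{-4 + V} = - \frac{2 \left(2 + u\right)}{-4 + V}$)
$J{\left(F,M \right)} = - \frac{8}{3} + 2 F M$ ($J{\left(F,M \right)} = \left(M F + F M\right) + \frac{2 \left(-2 - 10\right)}{-4 + 13} = \left(F M + F M\right) + \frac{2 \left(-2 - 10\right)}{9} = 2 F M + 2 \cdot \frac{1}{9} \left(-12\right) = 2 F M - \frac{8}{3} = - \frac{8}{3} + 2 F M$)
$\frac{1}{J{\left(91,29 \right)} + \left(\left(28533 - 16427\right) - 8076\right)} = \frac{1}{\left(- \frac{8}{3} + 2 \cdot 91 \cdot 29\right) + \left(\left(28533 - 16427\right) - 8076\right)} = \frac{1}{\left(- \frac{8}{3} + 5278\right) + \left(12106 - 8076\right)} = \frac{1}{\frac{15826}{3} + 4030} = \frac{1}{\frac{27916}{3}} = \frac{3}{27916}$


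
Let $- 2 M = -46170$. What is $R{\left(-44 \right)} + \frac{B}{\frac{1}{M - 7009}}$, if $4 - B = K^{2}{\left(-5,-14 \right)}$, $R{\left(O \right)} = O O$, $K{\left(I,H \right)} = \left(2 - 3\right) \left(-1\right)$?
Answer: $50164$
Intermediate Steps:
$M = 23085$ ($M = \left(- \frac{1}{2}\right) \left(-46170\right) = 23085$)
$K{\left(I,H \right)} = 1$ ($K{\left(I,H \right)} = \left(-1\right) \left(-1\right) = 1$)
$R{\left(O \right)} = O^{2}$
$B = 3$ ($B = 4 - 1^{2} = 4 - 1 = 3$)
$R{\left(-44 \right)} + \frac{B}{\frac{1}{M - 7009}} = \left(-44\right)^{2} + \frac{3}{\frac{1}{23085 - 7009}} = 1936 + \frac{3}{\frac{1}{16076}} = 1936 + 3 \frac{1}{\frac{1}{16076}} = 1936 + 3 \cdot 16076 = 1936 + 48228 = 50164$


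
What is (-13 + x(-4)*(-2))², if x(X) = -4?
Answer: 25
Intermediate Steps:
(-13 + x(-4)*(-2))² = (-13 - 4*(-2))² = (-13 + 8)² = (-5)² = 25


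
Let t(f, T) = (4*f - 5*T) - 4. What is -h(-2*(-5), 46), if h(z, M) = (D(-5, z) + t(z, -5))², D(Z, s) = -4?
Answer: -3249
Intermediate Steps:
t(f, T) = -4 - 5*T + 4*f (t(f, T) = (-5*T + 4*f) - 4 = -4 - 5*T + 4*f)
h(z, M) = (17 + 4*z)² (h(z, M) = (-4 + (-4 - 5*(-5) + 4*z))² = (-4 + (-4 + 25 + 4*z))² = (-4 + (21 + 4*z))² = (17 + 4*z)²)
-h(-2*(-5), 46) = -(17 + 4*(-2*(-5)))² = -(17 + 4*10)² = -(17 + 40)² = -1*57² = -1*3249 = -3249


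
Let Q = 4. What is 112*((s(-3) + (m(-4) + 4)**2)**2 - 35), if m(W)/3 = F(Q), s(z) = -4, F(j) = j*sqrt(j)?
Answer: 68136880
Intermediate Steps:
F(j) = j**(3/2)
m(W) = 24 (m(W) = 3*4**(3/2) = 3*8 = 24)
112*((s(-3) + (m(-4) + 4)**2)**2 - 35) = 112*((-4 + (24 + 4)**2)**2 - 35) = 112*((-4 + 28**2)**2 - 35) = 112*((-4 + 784)**2 - 35) = 112*(780**2 - 35) = 112*(608400 - 35) = 112*608365 = 68136880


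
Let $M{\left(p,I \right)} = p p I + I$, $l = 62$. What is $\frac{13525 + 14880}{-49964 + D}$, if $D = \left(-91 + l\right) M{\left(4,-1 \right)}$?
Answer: $- \frac{28405}{49471} \approx -0.57417$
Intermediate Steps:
$M{\left(p,I \right)} = I + I p^{2}$ ($M{\left(p,I \right)} = p^{2} I + I = I p^{2} + I = I + I p^{2}$)
$D = 493$ ($D = \left(-91 + 62\right) \left(- (1 + 4^{2})\right) = - 29 \left(- (1 + 16)\right) = - 29 \left(\left(-1\right) 17\right) = \left(-29\right) \left(-17\right) = 493$)
$\frac{13525 + 14880}{-49964 + D} = \frac{13525 + 14880}{-49964 + 493} = \frac{28405}{-49471} = 28405 \left(- \frac{1}{49471}\right) = - \frac{28405}{49471}$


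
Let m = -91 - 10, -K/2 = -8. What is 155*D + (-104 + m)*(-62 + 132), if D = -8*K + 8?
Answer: -32950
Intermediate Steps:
K = 16 (K = -2*(-8) = 16)
m = -101
D = -120 (D = -8*16 + 8 = -128 + 8 = -120)
155*D + (-104 + m)*(-62 + 132) = 155*(-120) + (-104 - 101)*(-62 + 132) = -18600 - 205*70 = -18600 - 14350 = -32950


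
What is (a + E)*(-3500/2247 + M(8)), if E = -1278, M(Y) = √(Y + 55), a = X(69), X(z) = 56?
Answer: 611000/321 - 3666*√7 ≈ -7795.9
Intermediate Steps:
a = 56
M(Y) = √(55 + Y)
(a + E)*(-3500/2247 + M(8)) = (56 - 1278)*(-3500/2247 + √(55 + 8)) = -1222*(-3500*1/2247 + √63) = -1222*(-500/321 + 3*√7) = 611000/321 - 3666*√7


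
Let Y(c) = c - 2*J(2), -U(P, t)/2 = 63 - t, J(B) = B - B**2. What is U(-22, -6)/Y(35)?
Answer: -46/13 ≈ -3.5385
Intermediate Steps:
U(P, t) = -126 + 2*t (U(P, t) = -2*(63 - t) = -126 + 2*t)
Y(c) = 4 + c (Y(c) = c - 4*(1 - 1*2) = c - 4*(1 - 2) = c - 4*(-1) = c - 2*(-2) = c + 4 = 4 + c)
U(-22, -6)/Y(35) = (-126 + 2*(-6))/(4 + 35) = (-126 - 12)/39 = -138*1/39 = -46/13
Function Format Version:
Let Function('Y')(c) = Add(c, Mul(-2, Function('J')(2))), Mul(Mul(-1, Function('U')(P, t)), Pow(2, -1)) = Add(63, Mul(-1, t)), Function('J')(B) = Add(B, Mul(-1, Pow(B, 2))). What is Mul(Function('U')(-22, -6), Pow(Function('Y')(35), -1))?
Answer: Rational(-46, 13) ≈ -3.5385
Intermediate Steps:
Function('U')(P, t) = Add(-126, Mul(2, t)) (Function('U')(P, t) = Mul(-2, Add(63, Mul(-1, t))) = Add(-126, Mul(2, t)))
Function('Y')(c) = Add(4, c) (Function('Y')(c) = Add(c, Mul(-2, Mul(2, Add(1, Mul(-1, 2))))) = Add(c, Mul(-2, Mul(2, Add(1, -2)))) = Add(c, Mul(-2, Mul(2, -1))) = Add(c, Mul(-2, -2)) = Add(c, 4) = Add(4, c))
Mul(Function('U')(-22, -6), Pow(Function('Y')(35), -1)) = Mul(Add(-126, Mul(2, -6)), Pow(Add(4, 35), -1)) = Mul(Add(-126, -12), Pow(39, -1)) = Mul(-138, Rational(1, 39)) = Rational(-46, 13)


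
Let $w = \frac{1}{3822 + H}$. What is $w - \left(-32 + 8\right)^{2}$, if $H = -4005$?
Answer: $- \frac{105409}{183} \approx -576.01$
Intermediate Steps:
$w = - \frac{1}{183}$ ($w = \frac{1}{3822 - 4005} = \frac{1}{-183} = - \frac{1}{183} \approx -0.0054645$)
$w - \left(-32 + 8\right)^{2} = - \frac{1}{183} - \left(-32 + 8\right)^{2} = - \frac{1}{183} - \left(-24\right)^{2} = - \frac{1}{183} - 576 = - \frac{105409}{183}$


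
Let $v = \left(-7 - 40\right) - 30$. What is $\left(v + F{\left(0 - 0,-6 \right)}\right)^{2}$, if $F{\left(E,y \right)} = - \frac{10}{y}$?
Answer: $\frac{51076}{9} \approx 5675.1$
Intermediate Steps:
$v = -77$ ($v = -47 - 30 = -77$)
$\left(v + F{\left(0 - 0,-6 \right)}\right)^{2} = \left(-77 - \frac{10}{-6}\right)^{2} = \left(-77 - - \frac{5}{3}\right)^{2} = \left(-77 + \frac{5}{3}\right)^{2} = \left(- \frac{226}{3}\right)^{2} = \frac{51076}{9}$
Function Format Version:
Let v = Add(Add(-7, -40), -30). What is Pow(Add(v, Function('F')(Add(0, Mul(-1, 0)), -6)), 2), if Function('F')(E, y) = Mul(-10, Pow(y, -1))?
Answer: Rational(51076, 9) ≈ 5675.1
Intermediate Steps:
v = -77 (v = Add(-47, -30) = -77)
Pow(Add(v, Function('F')(Add(0, Mul(-1, 0)), -6)), 2) = Pow(Add(-77, Mul(-10, Pow(-6, -1))), 2) = Pow(Add(-77, Mul(-10, Rational(-1, 6))), 2) = Pow(Add(-77, Rational(5, 3)), 2) = Pow(Rational(-226, 3), 2) = Rational(51076, 9)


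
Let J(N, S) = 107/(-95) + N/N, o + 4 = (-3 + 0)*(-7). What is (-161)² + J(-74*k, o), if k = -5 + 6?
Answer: 2462483/95 ≈ 25921.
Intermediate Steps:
k = 1
o = 17 (o = -4 + (-3 + 0)*(-7) = -4 - 3*(-7) = -4 + 21 = 17)
J(N, S) = -12/95 (J(N, S) = 107*(-1/95) + 1 = -107/95 + 1 = -12/95)
(-161)² + J(-74*k, o) = (-161)² - 12/95 = 25921 - 12/95 = 2462483/95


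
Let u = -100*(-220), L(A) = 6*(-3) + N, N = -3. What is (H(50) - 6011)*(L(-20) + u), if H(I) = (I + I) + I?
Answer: -128818919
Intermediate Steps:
L(A) = -21 (L(A) = 6*(-3) - 3 = -18 - 3 = -21)
u = 22000
H(I) = 3*I (H(I) = 2*I + I = 3*I)
(H(50) - 6011)*(L(-20) + u) = (3*50 - 6011)*(-21 + 22000) = (150 - 6011)*21979 = -5861*21979 = -128818919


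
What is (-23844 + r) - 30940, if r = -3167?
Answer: -57951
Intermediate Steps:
(-23844 + r) - 30940 = (-23844 - 3167) - 30940 = -27011 - 30940 = -57951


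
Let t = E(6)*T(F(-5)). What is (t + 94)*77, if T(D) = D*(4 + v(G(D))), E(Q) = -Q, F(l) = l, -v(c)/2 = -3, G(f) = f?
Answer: 30338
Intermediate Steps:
v(c) = 6 (v(c) = -2*(-3) = 6)
T(D) = 10*D (T(D) = D*(4 + 6) = D*10 = 10*D)
t = 300 (t = (-1*6)*(10*(-5)) = -6*(-50) = 300)
(t + 94)*77 = (300 + 94)*77 = 394*77 = 30338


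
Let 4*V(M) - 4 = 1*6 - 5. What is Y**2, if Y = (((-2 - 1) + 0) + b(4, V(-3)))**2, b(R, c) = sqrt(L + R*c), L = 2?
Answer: (3 - sqrt(7))**4 ≈ 0.015748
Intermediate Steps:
V(M) = 5/4 (V(M) = 1 + (1*6 - 5)/4 = 1 + (6 - 5)/4 = 1 + (1/4)*1 = 1 + 1/4 = 5/4)
b(R, c) = sqrt(2 + R*c)
Y = (-3 + sqrt(7))**2 (Y = (((-2 - 1) + 0) + sqrt(2 + 4*(5/4)))**2 = ((-3 + 0) + sqrt(2 + 5))**2 = (-3 + sqrt(7))**2 ≈ 0.12549)
Y**2 = ((3 - sqrt(7))**2)**2 = (3 - sqrt(7))**4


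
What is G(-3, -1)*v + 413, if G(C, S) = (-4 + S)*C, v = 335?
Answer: 5438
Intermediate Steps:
G(C, S) = C*(-4 + S)
G(-3, -1)*v + 413 = -3*(-4 - 1)*335 + 413 = -3*(-5)*335 + 413 = 15*335 + 413 = 5025 + 413 = 5438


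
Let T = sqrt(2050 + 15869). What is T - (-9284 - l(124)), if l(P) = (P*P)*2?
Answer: 40036 + 3*sqrt(1991) ≈ 40170.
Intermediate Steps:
l(P) = 2*P**2 (l(P) = P**2*2 = 2*P**2)
T = 3*sqrt(1991) (T = sqrt(17919) = 3*sqrt(1991) ≈ 133.86)
T - (-9284 - l(124)) = 3*sqrt(1991) - (-9284 - 2*124**2) = 3*sqrt(1991) - (-9284 - 2*15376) = 3*sqrt(1991) - (-9284 - 1*30752) = 3*sqrt(1991) - (-9284 - 30752) = 3*sqrt(1991) - 1*(-40036) = 3*sqrt(1991) + 40036 = 40036 + 3*sqrt(1991)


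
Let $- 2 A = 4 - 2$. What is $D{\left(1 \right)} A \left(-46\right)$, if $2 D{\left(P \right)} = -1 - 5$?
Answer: $-138$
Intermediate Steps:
$A = -1$ ($A = - \frac{4 - 2}{2} = \left(- \frac{1}{2}\right) 2 = -1$)
$D{\left(P \right)} = -3$ ($D{\left(P \right)} = \frac{-1 - 5}{2} = \frac{1}{2} \left(-6\right) = -3$)
$D{\left(1 \right)} A \left(-46\right) = \left(-3\right) \left(-1\right) \left(-46\right) = 3 \left(-46\right) = -138$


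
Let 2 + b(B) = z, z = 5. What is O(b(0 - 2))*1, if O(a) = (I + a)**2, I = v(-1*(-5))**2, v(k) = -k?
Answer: 784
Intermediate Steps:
I = 25 (I = (-(-1)*(-5))**2 = (-1*5)**2 = (-5)**2 = 25)
b(B) = 3 (b(B) = -2 + 5 = 3)
O(a) = (25 + a)**2
O(b(0 - 2))*1 = (25 + 3)**2*1 = 28**2*1 = 784*1 = 784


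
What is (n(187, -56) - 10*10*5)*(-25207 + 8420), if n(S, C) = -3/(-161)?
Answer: 1351303139/161 ≈ 8.3932e+6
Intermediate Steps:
n(S, C) = 3/161 (n(S, C) = -3*(-1/161) = 3/161)
(n(187, -56) - 10*10*5)*(-25207 + 8420) = (3/161 - 10*10*5)*(-25207 + 8420) = (3/161 - 100*5)*(-16787) = (3/161 - 500)*(-16787) = -80497/161*(-16787) = 1351303139/161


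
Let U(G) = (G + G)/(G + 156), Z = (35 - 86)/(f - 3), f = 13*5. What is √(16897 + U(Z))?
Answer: √173782984515/3207 ≈ 129.99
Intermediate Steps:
f = 65
Z = -51/62 (Z = (35 - 86)/(65 - 3) = -51/62 ≈ -0.82258)
U(G) = 2*G/(156 + G) (U(G) = (2*G)/(156 + G) = 2*G/(156 + G))
√(16897 + U(Z)) = √(16897 + 2*(-51/62)/(156 - 51/62)) = √(16897 + 2*(-51/62)/(9621/62)) = √(16897 + 2*(-51/62)*(62/9621)) = √(16897 - 34/3207) = √(54188645/3207) = √173782984515/3207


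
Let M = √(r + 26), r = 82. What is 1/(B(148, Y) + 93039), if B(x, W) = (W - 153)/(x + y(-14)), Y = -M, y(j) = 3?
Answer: 176779928/16447248599799 + 151*√3/32894497199598 ≈ 1.0748e-5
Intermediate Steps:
M = 6*√3 (M = √(82 + 26) = √108 = 6*√3 ≈ 10.392)
Y = -6*√3 ≈ -10.392
B(x, W) = (-153 + W)/(3 + x) (B(x, W) = (W - 153)/(x + 3) = (-153 + W)/(3 + x))
1/(B(148, Y) + 93039) = 1/((-153 - 6*√3)/(3 + 148) + 93039) = 1/((-153 - 6*√3)/151 + 93039) = 1/((-153/151 - 6*√3/151) + 93039) = 1/(14048736/151 - 6*√3/151)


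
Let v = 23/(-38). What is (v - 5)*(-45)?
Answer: 9585/38 ≈ 252.24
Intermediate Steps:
v = -23/38 (v = 23*(-1/38) = -23/38 ≈ -0.60526)
(v - 5)*(-45) = (-23/38 - 5)*(-45) = -213/38*(-45) = 9585/38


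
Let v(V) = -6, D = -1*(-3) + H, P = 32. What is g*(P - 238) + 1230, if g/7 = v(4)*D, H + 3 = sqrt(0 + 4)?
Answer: 18534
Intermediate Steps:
H = -1 (H = -3 + sqrt(0 + 4) = -3 + sqrt(4) = -3 + 2 = -1)
D = 2 (D = -1*(-3) - 1 = 3 - 1 = 2)
g = -84 (g = 7*(-6*2) = 7*(-12) = -84)
g*(P - 238) + 1230 = -84*(32 - 238) + 1230 = -84*(-206) + 1230 = 17304 + 1230 = 18534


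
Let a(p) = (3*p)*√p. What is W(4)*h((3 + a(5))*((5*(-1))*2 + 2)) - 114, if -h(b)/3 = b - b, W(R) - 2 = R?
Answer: -114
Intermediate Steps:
a(p) = 3*p^(3/2)
W(R) = 2 + R
h(b) = 0 (h(b) = -3*(b - b) = -3*0 = 0)
W(4)*h((3 + a(5))*((5*(-1))*2 + 2)) - 114 = (2 + 4)*0 - 114 = 6*0 - 114 = 0 - 114 = -114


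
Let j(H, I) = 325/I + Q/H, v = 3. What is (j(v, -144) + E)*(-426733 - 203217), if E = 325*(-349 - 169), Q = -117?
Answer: 7637621206475/72 ≈ 1.0608e+11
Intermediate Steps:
j(H, I) = -117/H + 325/I (j(H, I) = 325/I - 117/H = -117/H + 325/I)
E = -168350 (E = 325*(-518) = -168350)
(j(v, -144) + E)*(-426733 - 203217) = ((-117/3 + 325/(-144)) - 168350)*(-426733 - 203217) = ((-117*1/3 + 325*(-1/144)) - 168350)*(-629950) = ((-39 - 325/144) - 168350)*(-629950) = (-5941/144 - 168350)*(-629950) = -24248341/144*(-629950) = 7637621206475/72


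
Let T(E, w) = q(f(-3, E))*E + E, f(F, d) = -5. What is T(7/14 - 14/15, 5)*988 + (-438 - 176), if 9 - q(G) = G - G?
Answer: -14686/3 ≈ -4895.3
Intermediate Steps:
q(G) = 9 (q(G) = 9 - (G - G) = 9 - 1*0 = 9 + 0 = 9)
T(E, w) = 10*E (T(E, w) = 9*E + E = 10*E)
T(7/14 - 14/15, 5)*988 + (-438 - 176) = (10*(7/14 - 14/15))*988 + (-438 - 176) = (10*(7*(1/14) - 14*1/15))*988 - 614 = (10*(1/2 - 14/15))*988 - 614 = (10*(-13/30))*988 - 614 = -13/3*988 - 614 = -12844/3 - 614 = -14686/3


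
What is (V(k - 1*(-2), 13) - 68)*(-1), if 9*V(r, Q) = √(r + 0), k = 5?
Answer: 68 - √7/9 ≈ 67.706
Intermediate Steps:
V(r, Q) = √r/9 (V(r, Q) = √(r + 0)/9 = √r/9)
(V(k - 1*(-2), 13) - 68)*(-1) = (√(5 - 1*(-2))/9 - 68)*(-1) = (√(5 + 2)/9 - 68)*(-1) = (√7/9 - 68)*(-1) = (-68 + √7/9)*(-1) = 68 - √7/9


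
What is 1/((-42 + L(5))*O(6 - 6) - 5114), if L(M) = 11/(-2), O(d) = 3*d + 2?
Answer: -1/5209 ≈ -0.00019198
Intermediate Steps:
O(d) = 2 + 3*d
L(M) = -11/2 (L(M) = 11*(-½) = -11/2)
1/((-42 + L(5))*O(6 - 6) - 5114) = 1/((-42 - 11/2)*(2 + 3*(6 - 6)) - 5114) = 1/(-95*(2 + 3*0)/2 - 5114) = 1/(-95*(2 + 0)/2 - 5114) = 1/(-95/2*2 - 5114) = 1/(-95 - 5114) = 1/(-5209) = -1/5209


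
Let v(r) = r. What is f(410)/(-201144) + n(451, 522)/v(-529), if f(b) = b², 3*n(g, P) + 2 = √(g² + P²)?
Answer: -22197701/26601294 - √475885/1587 ≈ -1.2691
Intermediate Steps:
n(g, P) = -⅔ + √(P² + g²)/3 (n(g, P) = -⅔ + √(g² + P²)/3 = -⅔ + √(P² + g²)/3)
f(410)/(-201144) + n(451, 522)/v(-529) = 410²/(-201144) + (-⅔ + √(522² + 451²)/3)/(-529) = 168100*(-1/201144) + (-⅔ + √(272484 + 203401)/3)*(-1/529) = -42025/50286 + (-⅔ + √475885/3)*(-1/529) = -42025/50286 + (2/1587 - √475885/1587) = -22197701/26601294 - √475885/1587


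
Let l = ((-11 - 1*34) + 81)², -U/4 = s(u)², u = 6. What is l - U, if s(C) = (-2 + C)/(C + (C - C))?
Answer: 11680/9 ≈ 1297.8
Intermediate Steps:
s(C) = (-2 + C)/C (s(C) = (-2 + C)/(C + 0) = (-2 + C)/C)
U = -16/9 (U = -4*(-2 + 6)²/36 = -4*((⅙)*4)² = -4*(⅔)² = -4*4/9 = -16/9 ≈ -1.7778)
l = 1296 (l = ((-11 - 34) + 81)² = (-45 + 81)² = 36² = 1296)
l - U = 1296 - 1*(-16/9) = 1296 + 16/9 = 11680/9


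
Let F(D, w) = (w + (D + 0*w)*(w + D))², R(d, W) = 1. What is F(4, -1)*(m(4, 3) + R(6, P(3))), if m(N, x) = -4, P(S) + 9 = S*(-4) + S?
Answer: -363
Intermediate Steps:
P(S) = -9 - 3*S (P(S) = -9 + (S*(-4) + S) = -9 + (-4*S + S) = -9 - 3*S)
F(D, w) = (w + D*(D + w))² (F(D, w) = (w + (D + 0)*(D + w))² = (w + D*(D + w))²)
F(4, -1)*(m(4, 3) + R(6, P(3))) = (-1 + 4² + 4*(-1))²*(-4 + 1) = (-1 + 16 - 4)²*(-3) = 11²*(-3) = 121*(-3) = -363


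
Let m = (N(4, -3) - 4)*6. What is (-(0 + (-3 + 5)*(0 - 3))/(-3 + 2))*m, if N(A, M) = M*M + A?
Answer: -324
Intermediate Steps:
N(A, M) = A + M**2 (N(A, M) = M**2 + A = A + M**2)
m = 54 (m = ((4 + (-3)**2) - 4)*6 = ((4 + 9) - 4)*6 = (13 - 4)*6 = 9*6 = 54)
(-(0 + (-3 + 5)*(0 - 3))/(-3 + 2))*m = -(0 + (-3 + 5)*(0 - 3))/(-3 + 2)*54 = -(0 + 2*(-3))/(-1)*54 = -(0 - 6)*(-1)*54 = -(-6)*(-1)*54 = -1*6*54 = -6*54 = -324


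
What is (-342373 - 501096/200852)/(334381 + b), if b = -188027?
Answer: -17191700723/7348873402 ≈ -2.3394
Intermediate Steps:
(-342373 - 501096/200852)/(334381 + b) = (-342373 - 501096/200852)/(334381 - 188027) = (-342373 - 501096*1/200852)/146354 = (-342373 - 125274/50213)*(1/146354) = -17191700723/50213*1/146354 = -17191700723/7348873402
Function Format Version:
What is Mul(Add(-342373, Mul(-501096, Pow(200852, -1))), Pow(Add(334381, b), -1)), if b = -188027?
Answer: Rational(-17191700723, 7348873402) ≈ -2.3394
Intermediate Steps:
Mul(Add(-342373, Mul(-501096, Pow(200852, -1))), Pow(Add(334381, b), -1)) = Mul(Add(-342373, Mul(-501096, Pow(200852, -1))), Pow(Add(334381, -188027), -1)) = Mul(Add(-342373, Mul(-501096, Rational(1, 200852))), Pow(146354, -1)) = Mul(Add(-342373, Rational(-125274, 50213)), Rational(1, 146354)) = Mul(Rational(-17191700723, 50213), Rational(1, 146354)) = Rational(-17191700723, 7348873402)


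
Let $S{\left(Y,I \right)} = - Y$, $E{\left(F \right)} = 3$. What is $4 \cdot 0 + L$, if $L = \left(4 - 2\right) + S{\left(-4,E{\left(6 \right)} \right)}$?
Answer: $6$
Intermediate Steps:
$L = 6$ ($L = \left(4 - 2\right) - -4 = 2 + 4 = 6$)
$4 \cdot 0 + L = 4 \cdot 0 + 6 = 0 + 6 = 6$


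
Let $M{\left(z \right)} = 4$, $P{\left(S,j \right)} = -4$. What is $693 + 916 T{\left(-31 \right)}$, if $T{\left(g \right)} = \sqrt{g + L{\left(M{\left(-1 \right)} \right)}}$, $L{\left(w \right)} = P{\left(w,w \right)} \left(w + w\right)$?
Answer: $693 + 2748 i \sqrt{7} \approx 693.0 + 7270.5 i$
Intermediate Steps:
$L{\left(w \right)} = - 8 w$ ($L{\left(w \right)} = - 4 \left(w + w\right) = - 4 \cdot 2 w = - 8 w$)
$T{\left(g \right)} = \sqrt{-32 + g}$ ($T{\left(g \right)} = \sqrt{g - 32} = \sqrt{-32 + g}$)
$693 + 916 T{\left(-31 \right)} = 693 + 916 \sqrt{-32 - 31} = 693 + 916 \sqrt{-63} = 693 + 916 \cdot 3 i \sqrt{7} = 693 + 2748 i \sqrt{7}$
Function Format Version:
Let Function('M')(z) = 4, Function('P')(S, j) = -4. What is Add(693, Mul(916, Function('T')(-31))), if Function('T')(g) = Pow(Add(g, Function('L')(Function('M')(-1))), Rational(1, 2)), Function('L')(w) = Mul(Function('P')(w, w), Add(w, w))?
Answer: Add(693, Mul(2748, I, Pow(7, Rational(1, 2)))) ≈ Add(693.00, Mul(7270.5, I))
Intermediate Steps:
Function('L')(w) = Mul(-8, w) (Function('L')(w) = Mul(-4, Add(w, w)) = Mul(-4, Mul(2, w)) = Mul(-8, w))
Function('T')(g) = Pow(Add(-32, g), Rational(1, 2)) (Function('T')(g) = Pow(Add(g, Mul(-8, 4)), Rational(1, 2)) = Pow(Add(g, -32), Rational(1, 2)) = Pow(Add(-32, g), Rational(1, 2)))
Add(693, Mul(916, Function('T')(-31))) = Add(693, Mul(916, Pow(Add(-32, -31), Rational(1, 2)))) = Add(693, Mul(916, Pow(-63, Rational(1, 2)))) = Add(693, Mul(916, Mul(3, I, Pow(7, Rational(1, 2))))) = Add(693, Mul(2748, I, Pow(7, Rational(1, 2))))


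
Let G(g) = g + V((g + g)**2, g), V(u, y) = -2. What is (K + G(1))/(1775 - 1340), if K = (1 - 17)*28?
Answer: -449/435 ≈ -1.0322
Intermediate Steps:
K = -448 (K = -16*28 = -448)
G(g) = -2 + g (G(g) = g - 2 = -2 + g)
(K + G(1))/(1775 - 1340) = (-448 + (-2 + 1))/(1775 - 1340) = (-448 - 1)/435 = -449*1/435 = -449/435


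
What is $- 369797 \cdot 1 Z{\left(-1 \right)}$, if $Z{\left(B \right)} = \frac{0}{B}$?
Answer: $0$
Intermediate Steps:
$Z{\left(B \right)} = 0$
$- 369797 \cdot 1 Z{\left(-1 \right)} = - 369797 \cdot 1 \cdot 0 = \left(-369797\right) 0 = 0$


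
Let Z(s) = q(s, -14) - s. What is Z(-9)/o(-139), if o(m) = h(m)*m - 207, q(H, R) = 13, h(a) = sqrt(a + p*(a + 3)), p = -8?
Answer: 207/831490 - 139*sqrt(949)/831490 ≈ -0.0049009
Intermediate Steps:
h(a) = sqrt(-24 - 7*a) (h(a) = sqrt(a - 8*(a + 3)) = sqrt(a - 8*(3 + a)) = sqrt(a + (-24 - 8*a)) = sqrt(-24 - 7*a))
Z(s) = 13 - s
o(m) = -207 + m*sqrt(-24 - 7*m) (o(m) = sqrt(-24 - 7*m)*m - 207 = m*sqrt(-24 - 7*m) - 207 = -207 + m*sqrt(-24 - 7*m))
Z(-9)/o(-139) = (13 - 1*(-9))/(-207 - 139*sqrt(-24 - 7*(-139))) = (13 + 9)/(-207 - 139*sqrt(-24 + 973)) = 22/(-207 - 139*sqrt(949))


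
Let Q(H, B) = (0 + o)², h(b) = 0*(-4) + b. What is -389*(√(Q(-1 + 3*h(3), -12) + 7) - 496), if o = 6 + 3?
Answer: 192944 - 778*√22 ≈ 1.8929e+5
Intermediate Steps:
o = 9
h(b) = b (h(b) = 0 + b = b)
Q(H, B) = 81 (Q(H, B) = (0 + 9)² = 9² = 81)
-389*(√(Q(-1 + 3*h(3), -12) + 7) - 496) = -389*(√(81 + 7) - 496) = -389*(√88 - 496) = -389*(2*√22 - 496) = -389*(-496 + 2*√22) = 192944 - 778*√22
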